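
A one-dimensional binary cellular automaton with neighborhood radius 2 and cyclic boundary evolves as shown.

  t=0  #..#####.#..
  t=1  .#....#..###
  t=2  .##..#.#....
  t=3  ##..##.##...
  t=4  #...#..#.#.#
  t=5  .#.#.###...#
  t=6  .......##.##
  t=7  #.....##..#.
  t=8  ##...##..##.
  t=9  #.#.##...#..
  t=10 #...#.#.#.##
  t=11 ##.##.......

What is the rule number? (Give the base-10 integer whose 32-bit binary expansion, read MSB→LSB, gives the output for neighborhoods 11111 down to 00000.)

1364460396

  ##### -> .   bit 31 = 0  t=0,i=5
  ####. -> #   bit 30 = 1  t=0,i=6
  ###.# -> .   bit 29 = 0  t=0,i=7
  ###.. -> #   bit 28 = 1  t=5,i=7
  ##.## -> .   bit 27 = 0  t=3,i=6
  ##.#. -> .   bit 26 = 0  t=0,i=8
  ##..# -> .   bit 25 = 0  t=2,i=3
  ##... -> #   bit 24 = 1  t=3,i=9
  #.### -> .   bit 23 = 0  t=5,i=5
  #.##. -> #   bit 22 = 1  t=3,i=7
  #.#.# -> .   bit 21 = 0  t=4,i=9
  #.#.. -> #   bit 20 = 1  t=0,i=9
  #..## -> .   bit 19 = 0  t=0,i=2
  #..#. -> #   bit 18 = 1  t=0,i=11
  #...# -> .   bit 17 = 0  t=3,i=10
  #.... -> .   bit 16 = 0  t=1,i=3
  .#### -> .   bit 15 = 0  t=0,i=4
  .###. -> .   bit 14 = 0  t=1,i=10
  .##.# -> .   bit 13 = 0  t=3,i=5
  .##.. -> .   bit 12 = 0  t=2,i=2
  .#.## -> .   bit 11 = 0  t=4,i=10
  .#.#. -> .   bit 10 = 0  t=2,i=6
  .#..# -> #   bit 9 = 1  t=0,i=1
  .#... -> #   bit 8 = 1  t=1,i=2
  ..### -> .   bit 7 = 0  t=0,i=3
  ..##. -> #   bit 6 = 1  t=2,i=1
  ..#.# -> #   bit 5 = 1  t=2,i=5
  ..#.. -> .   bit 4 = 0  t=0,i=0
  ...## -> #   bit 3 = 1  t=2,i=0
  ...#. -> #   bit 2 = 1  t=1,i=5
  ....# -> .   bit 1 = 0  t=1,i=4
  ..... -> .   bit 0 = 0  t=2,i=10
  bits 01010001010101000000001101101100 = 1364460396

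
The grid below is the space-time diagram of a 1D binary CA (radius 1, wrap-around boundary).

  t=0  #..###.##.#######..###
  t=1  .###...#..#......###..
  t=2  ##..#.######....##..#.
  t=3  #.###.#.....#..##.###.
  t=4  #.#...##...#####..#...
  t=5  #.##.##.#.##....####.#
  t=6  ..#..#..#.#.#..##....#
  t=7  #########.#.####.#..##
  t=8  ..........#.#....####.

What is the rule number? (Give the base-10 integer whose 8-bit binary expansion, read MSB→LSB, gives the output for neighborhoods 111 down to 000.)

30

  nb ###: next=.  (t=0,i=4, bit7=0)
  nb ##.: next=.  (t=0,i=0, bit6=0)
  nb #.#: next=.  (t=0,i=6, bit5=0)
  nb #..: next=#  (t=0,i=1, bit4=1)
  nb .##: next=#  (t=0,i=3, bit3=1)
  nb .#.: next=#  (t=1,i=7, bit2=1)
  nb ..#: next=#  (t=0,i=2, bit1=1)
  nb ...: next=.  (t=1,i=5, bit0=0)
  bits 00011110 = 30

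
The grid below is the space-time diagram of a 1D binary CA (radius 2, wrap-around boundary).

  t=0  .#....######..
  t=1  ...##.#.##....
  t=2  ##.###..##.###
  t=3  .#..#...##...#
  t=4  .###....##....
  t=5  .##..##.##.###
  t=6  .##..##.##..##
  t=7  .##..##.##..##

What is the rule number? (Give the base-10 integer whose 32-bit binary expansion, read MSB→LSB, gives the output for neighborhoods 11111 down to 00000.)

2757063363

  #####|#  b31=1 t=0,i=8
  ####.|.  b30=0 t=0,i=10
  ###.#|#  b29=1 t=2,i=1
  ###..|.  b28=0 t=0,i=11
  ##.##|.  b27=0 t=2,i=2
  ##.#.|#  b26=1 t=1,i=5
  ##..#|.  b25=0 t=2,i=6
  ##...|.  b24=0 t=0,i=12
  #.###|.  b23=0 t=2,i=3
  #.##.|#  b22=1 t=1,i=8
  #.#.#|.  b21=0 t=1,i=6
  #.#..|#  b20=1 t=3,i=1
  #..##|.  b19=0 t=2,i=7
  #..#.|#  b18=1 t=3,i=3
  #...#|.  b17=0 t=0,i=13
  #....|#  b16=1 t=0,i=3
  .####|.  b15=0 t=0,i=7
  .###.|#  b14=1 t=2,i=4
  .##.#|#  b13=1 t=1,i=4
  .##..|#  b12=1 t=1,i=9
  .#.##|.  b11=0 t=1,i=7
  .#.#.|.  b10=0 t=3,i=0
  .#..#|#  b9=1 t=3,i=2
  .#...|.  b8=0 t=0,i=2
  ..###|#  b7=1 t=0,i=6
  ..##.|#  b6=1 t=1,i=3
  ..#.#|.  b5=0 t=3,i=13
  ..#..|.  b4=0 t=0,i=1
  ...##|.  b3=0 t=0,i=5
  ...#.|.  b2=0 t=0,i=0
  ....#|#  b1=1 t=0,i=4
  .....|#  b0=1 t=1,i=0
  bits 10100100010101010111001011000011 = 2757063363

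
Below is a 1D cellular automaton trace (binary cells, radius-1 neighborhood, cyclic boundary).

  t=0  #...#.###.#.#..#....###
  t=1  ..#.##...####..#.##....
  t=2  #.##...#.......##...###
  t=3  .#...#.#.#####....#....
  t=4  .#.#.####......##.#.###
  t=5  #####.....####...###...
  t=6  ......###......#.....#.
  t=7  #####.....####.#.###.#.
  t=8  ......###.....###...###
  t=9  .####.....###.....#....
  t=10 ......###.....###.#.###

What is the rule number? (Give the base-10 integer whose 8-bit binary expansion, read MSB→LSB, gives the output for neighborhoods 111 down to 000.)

  [7] ### => .  t=0,i=7
  [6] ##. => .  t=0,i=0
  [5] #.# => #  t=0,i=5
  [4] #.. => .  t=0,i=1
  [3] .## => .  t=0,i=6
  [2] .#. => #  t=0,i=4
  [1] ..# => .  t=0,i=3
  [0] ... => #  t=0,i=2
  bits 00100101 = 37

37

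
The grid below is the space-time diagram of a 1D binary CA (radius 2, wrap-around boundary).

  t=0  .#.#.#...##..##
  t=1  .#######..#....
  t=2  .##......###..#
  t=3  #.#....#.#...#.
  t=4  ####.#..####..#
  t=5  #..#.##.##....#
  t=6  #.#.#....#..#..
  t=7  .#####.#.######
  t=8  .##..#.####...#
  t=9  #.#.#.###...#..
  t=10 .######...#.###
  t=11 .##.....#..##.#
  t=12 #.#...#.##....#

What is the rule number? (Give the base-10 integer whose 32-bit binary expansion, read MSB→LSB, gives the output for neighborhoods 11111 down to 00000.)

548839314

  #####|.  b31=0 t=1,i=3
  ####.|.  b30=0 t=1,i=6
  ###.#|#  b29=1 t=4,i=3
  ###..|.  b28=0 t=1,i=7
  ##.##|.  b27=0 t=5,i=7
  ##.#.|.  b26=0 t=0,i=0
  ##..#|.  b25=0 t=0,i=11
  ##...|.  b24=0 t=2,i=3
  #.###|#  b23=1 t=7,i=1
  #.##.|.  b22=0 t=2,i=1
  #.#.#|#  b21=1 t=0,i=1
  #.#..|#  b20=1 t=0,i=5
  #..##|.  b19=0 t=0,i=12
  #..#.|#  b18=1 t=1,i=9
  #...#|#  b17=1 t=0,i=7
  #....|.  b16=0 t=1,i=12
  .####|#  b15=1 t=1,i=2
  .###.|.  b14=0 t=2,i=10
  .##.#|.  b13=0 t=0,i=14
  .##..|#  b12=1 t=0,i=10
  .#.##|#  b11=1 t=2,i=0
  .#.#.|#  b10=1 t=0,i=2
  .#..#|#  b9=1 t=4,i=6
  .#...|#  b8=1 t=0,i=6
  ..###|#  b7=1 t=1,i=1
  ..##.|.  b6=0 t=0,i=9
  ..#.#|.  b5=0 t=2,i=14
  ..#..|#  b4=1 t=1,i=10
  ...##|.  b3=0 t=0,i=8
  ...#.|.  b2=0 t=3,i=6
  ....#|#  b1=1 t=1,i=14
  .....|.  b0=0 t=1,i=13
  bits 00100000101101101001111110010010 = 548839314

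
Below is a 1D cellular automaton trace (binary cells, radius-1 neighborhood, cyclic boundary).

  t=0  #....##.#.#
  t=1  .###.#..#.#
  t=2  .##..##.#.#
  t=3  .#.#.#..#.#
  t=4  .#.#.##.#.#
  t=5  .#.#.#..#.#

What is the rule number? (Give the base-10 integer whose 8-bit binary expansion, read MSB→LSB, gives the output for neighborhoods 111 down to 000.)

  nb ###: next=#  (t=1,i=2, bit7=1)
  nb ##.: next=.  (t=0,i=0, bit6=0)
  nb #.#: next=.  (t=0,i=7, bit5=0)
  nb #..: next=#  (t=0,i=1, bit4=1)
  nb .##: next=#  (t=0,i=5, bit3=1)
  nb .#.: next=#  (t=0,i=8, bit2=1)
  nb ..#: next=.  (t=0,i=4, bit1=0)
  nb ...: next=#  (t=0,i=2, bit0=1)
  bits 10011101 = 157

157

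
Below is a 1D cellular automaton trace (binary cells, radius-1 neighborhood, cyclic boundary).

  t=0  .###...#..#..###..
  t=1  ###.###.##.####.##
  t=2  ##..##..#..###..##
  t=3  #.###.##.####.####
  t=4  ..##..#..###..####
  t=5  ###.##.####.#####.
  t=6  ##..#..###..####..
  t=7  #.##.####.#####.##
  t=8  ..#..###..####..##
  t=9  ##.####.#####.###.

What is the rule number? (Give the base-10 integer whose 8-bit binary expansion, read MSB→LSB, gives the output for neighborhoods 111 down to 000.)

  [7] ### => #  t=0,i=2
  [6] ##. => .  t=0,i=3
  [5] #.# => .  t=1,i=3
  [4] #.. => #  t=0,i=4
  [3] .## => #  t=0,i=1
  [2] .#. => .  t=0,i=7
  [1] ..# => #  t=0,i=0
  [0] ... => #  t=0,i=5
  bits 10011011 = 155

155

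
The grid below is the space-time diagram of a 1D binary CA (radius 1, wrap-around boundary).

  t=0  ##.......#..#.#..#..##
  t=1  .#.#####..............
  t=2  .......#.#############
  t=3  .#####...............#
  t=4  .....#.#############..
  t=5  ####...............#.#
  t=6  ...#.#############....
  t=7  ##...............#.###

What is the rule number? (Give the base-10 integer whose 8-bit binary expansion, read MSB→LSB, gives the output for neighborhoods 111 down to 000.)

  ### -> .   bit 7 = 0  t=0,i=0
  ##. -> #   bit 6 = 1  t=0,i=1
  #.# -> .   bit 5 = 0  t=0,i=13
  #.. -> .   bit 4 = 0  t=0,i=2
  .## -> .   bit 3 = 0  t=0,i=20
  .#. -> .   bit 2 = 0  t=0,i=9
  ..# -> .   bit 1 = 0  t=0,i=8
  ... -> #   bit 0 = 1  t=0,i=3
  bits 01000001 = 65

65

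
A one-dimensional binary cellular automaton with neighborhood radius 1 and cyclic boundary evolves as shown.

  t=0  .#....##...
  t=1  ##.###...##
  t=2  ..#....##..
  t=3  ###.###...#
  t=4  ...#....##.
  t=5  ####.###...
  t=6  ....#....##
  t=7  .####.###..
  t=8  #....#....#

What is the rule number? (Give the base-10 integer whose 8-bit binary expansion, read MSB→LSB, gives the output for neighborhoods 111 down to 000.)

39

  [7] ### => .  t=1,i=0
  [6] ##. => .  t=0,i=7
  [5] #.# => #  t=1,i=2
  [4] #.. => .  t=0,i=2
  [3] .## => .  t=0,i=6
  [2] .#. => #  t=0,i=1
  [1] ..# => #  t=0,i=0
  [0] ... => #  t=0,i=3
  bits 00100111 = 39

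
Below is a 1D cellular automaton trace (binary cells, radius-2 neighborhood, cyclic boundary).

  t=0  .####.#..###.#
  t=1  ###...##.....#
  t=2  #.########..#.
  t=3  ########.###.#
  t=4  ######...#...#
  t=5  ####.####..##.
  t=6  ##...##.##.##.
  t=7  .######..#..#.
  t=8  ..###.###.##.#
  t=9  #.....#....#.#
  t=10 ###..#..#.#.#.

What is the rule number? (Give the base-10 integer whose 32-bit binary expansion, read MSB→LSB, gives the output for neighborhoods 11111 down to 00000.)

  [31] ##### => #  t=2,i=4
  [30] ####. => .  t=0,i=3
  [29] ###.# => .  t=0,i=4
  [28] ###.. => #  t=1,i=2
  [27] ##.## => .  t=3,i=8
  [26] ##.#. => .  t=0,i=5
  [25] ##..# => #  t=2,i=10
  [24] ##... => #  t=1,i=3
  [23] #.### => #  t=0,i=1
  [22] #.##. => .  t=6,i=0
  [21] #.#.# => #  t=0,i=13
  [20] #.#.. => #  t=0,i=6
  [19] #..## => .  t=0,i=8
  [18] #..#. => #  t=2,i=11
  [17] #...# => #  t=1,i=4
  [16] #.... => #  t=1,i=9
  [15] .#### => #  t=0,i=2
  [14] .###. => .  t=0,i=10
  [13] .##.# => #  t=5,i=12
  [12] .##.. => #  t=1,i=7
  [11] .#.## => #  t=0,i=0
  [10] .#.#. => #  t=2,i=13
  [9] .#..# => #  t=0,i=7
  [8] .#... => .  t=4,i=10
  [7] ..### => .  t=0,i=9
  [6] ..##. => #  t=1,i=6
  [5] ..#.# => .  t=2,i=12
  [4] ..#.. => .  t=4,i=9
  [3] ...## => #  t=1,i=5
  [2] ...#. => #  t=4,i=8
  [1] ....# => .  t=1,i=11
  [0] ..... => .  t=1,i=10
  bits 10010011101101111011111001001100 = 2478292556

2478292556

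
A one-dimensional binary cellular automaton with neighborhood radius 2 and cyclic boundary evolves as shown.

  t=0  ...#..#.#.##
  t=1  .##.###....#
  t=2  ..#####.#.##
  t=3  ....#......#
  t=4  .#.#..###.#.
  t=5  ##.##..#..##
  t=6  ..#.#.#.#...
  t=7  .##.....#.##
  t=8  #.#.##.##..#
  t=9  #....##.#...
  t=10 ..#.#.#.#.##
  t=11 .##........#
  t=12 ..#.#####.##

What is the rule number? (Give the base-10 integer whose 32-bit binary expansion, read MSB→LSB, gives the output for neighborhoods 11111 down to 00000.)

  [31] ##### => #  t=2,i=4
  [30] ####. => .  t=2,i=5
  [29] ###.# => .  t=2,i=6
  [28] ###.. => #  t=1,i=6
  [27] ##.## => #  t=1,i=3
  [26] ##.#. => .  t=2,i=7
  [25] ##..# => .  t=2,i=0
  [24] ##... => .  t=0,i=0
  [23] #.### => #  t=1,i=4
  [22] #.##. => .  t=0,i=10
  [21] #.#.# => .  t=0,i=8
  [20] #.#.. => #  t=4,i=3
  [19] #..## => .  t=2,i=1
  [18] #..#. => #  t=0,i=5
  [17] #...# => #  t=0,i=1
  [16] #.... => #  t=1,i=8
  [15] .#### => .  t=2,i=3
  [14] .###. => #  t=1,i=5
  [13] .##.# => #  t=1,i=2
  [12] .##.. => #  t=0,i=11
  [11] .#.## => .  t=0,i=9
  [10] .#.#. => .  t=0,i=7
  [9] .#..# => #  t=0,i=4
  [8] .#... => .  t=3,i=0
  [7] ..### => .  t=2,i=2
  [6] ..##. => .  t=8,i=11
  [5] ..#.# => #  t=0,i=6
  [4] ..#.. => .  t=0,i=3
  [3] ...## => #  t=9,i=4
  [2] ...#. => #  t=0,i=2
  [1] ....# => .  t=1,i=9
  [0] ..... => #  t=3,i=7
  bits 10011000100101110111001000101101 = 2560061997

2560061997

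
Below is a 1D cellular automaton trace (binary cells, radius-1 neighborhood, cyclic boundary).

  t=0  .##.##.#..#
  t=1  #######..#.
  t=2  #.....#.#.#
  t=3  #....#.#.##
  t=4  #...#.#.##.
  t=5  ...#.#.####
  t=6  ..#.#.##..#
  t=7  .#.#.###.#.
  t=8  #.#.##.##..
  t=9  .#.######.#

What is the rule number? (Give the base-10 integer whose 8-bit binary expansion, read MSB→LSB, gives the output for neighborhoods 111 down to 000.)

  ###|.  b7=0 t=1,i=1
  ##.|#  b6=1 t=0,i=2
  #.#|#  b5=1 t=0,i=0
  #..|.  b4=0 t=0,i=8
  .##|#  b3=1 t=0,i=1
  .#.|.  b2=0 t=0,i=7
  ..#|#  b1=1 t=0,i=9
  ...|.  b0=0 t=2,i=2
  bits 01101010 = 106

106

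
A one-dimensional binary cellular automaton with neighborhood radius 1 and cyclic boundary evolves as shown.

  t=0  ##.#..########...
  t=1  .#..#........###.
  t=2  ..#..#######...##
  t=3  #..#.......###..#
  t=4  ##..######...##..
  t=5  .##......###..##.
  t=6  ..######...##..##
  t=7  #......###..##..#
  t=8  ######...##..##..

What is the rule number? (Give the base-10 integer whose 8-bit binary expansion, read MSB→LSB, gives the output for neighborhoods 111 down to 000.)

81

  nb ###: next=.  (t=0,i=7, bit7=0)
  nb ##.: next=#  (t=0,i=1, bit6=1)
  nb #.#: next=.  (t=0,i=2, bit5=0)
  nb #..: next=#  (t=0,i=4, bit4=1)
  nb .##: next=.  (t=0,i=0, bit3=0)
  nb .#.: next=.  (t=0,i=3, bit2=0)
  nb ..#: next=.  (t=0,i=5, bit1=0)
  nb ...: next=#  (t=0,i=15, bit0=1)
  bits 01010001 = 81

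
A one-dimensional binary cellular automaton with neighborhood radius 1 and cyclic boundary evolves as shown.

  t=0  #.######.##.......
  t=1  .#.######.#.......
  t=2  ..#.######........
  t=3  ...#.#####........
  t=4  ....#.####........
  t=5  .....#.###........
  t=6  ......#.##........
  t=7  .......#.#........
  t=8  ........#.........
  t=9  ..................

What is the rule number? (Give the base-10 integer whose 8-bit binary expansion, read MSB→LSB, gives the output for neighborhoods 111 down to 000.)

  nb ###: next=#  (t=0,i=3, bit7=1)
  nb ##.: next=#  (t=0,i=7, bit6=1)
  nb #.#: next=#  (t=0,i=1, bit5=1)
  nb #..: next=.  (t=0,i=11, bit4=0)
  nb .##: next=.  (t=0,i=2, bit3=0)
  nb .#.: next=.  (t=0,i=0, bit2=0)
  nb ..#: next=.  (t=0,i=17, bit1=0)
  nb ...: next=.  (t=0,i=12, bit0=0)
  bits 11100000 = 224

224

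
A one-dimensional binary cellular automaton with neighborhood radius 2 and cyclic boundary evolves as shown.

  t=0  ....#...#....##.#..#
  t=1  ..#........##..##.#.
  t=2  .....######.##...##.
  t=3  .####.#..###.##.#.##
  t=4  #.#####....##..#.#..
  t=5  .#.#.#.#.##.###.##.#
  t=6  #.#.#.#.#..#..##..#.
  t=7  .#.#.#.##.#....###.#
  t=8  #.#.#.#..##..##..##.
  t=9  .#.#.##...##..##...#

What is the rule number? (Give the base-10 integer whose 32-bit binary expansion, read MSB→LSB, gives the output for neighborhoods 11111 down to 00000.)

1863621643

  [31] ##### => .  t=2,i=7
  [30] ####. => #  t=2,i=9
  [29] ###.# => #  t=2,i=10
  [28] ###.. => .  t=4,i=6
  [27] ##.## => #  t=2,i=11
  [26] ##.#. => #  t=0,i=15
  [25] ##..# => #  t=1,i=13
  [24] ##... => #  t=2,i=14
  [23] #.### => .  t=3,i=1
  [22] #.##. => .  t=2,i=12
  [21] #.#.# => .  t=3,i=16
  [20] #.#.. => #  t=0,i=16
  [19] #..## => .  t=1,i=14
  [18] #..#. => #  t=0,i=18
  [17] #...# => .  t=0,i=6
  [16] #.... => .  t=0,i=1
  [15] .#### => #  t=2,i=6
  [14] .###. => .  t=3,i=10
  [13] .##.# => .  t=0,i=14
  [12] .##.. => #  t=1,i=12
  [11] .#.## => #  t=3,i=17
  [10] .#.#. => #  t=4,i=16
  [9] .#..# => .  t=0,i=17
  [8] .#... => .  t=0,i=0
  [7] ..### => .  t=2,i=5
  [6] ..##. => .  t=0,i=13
  [5] ..#.# => .  t=4,i=0
  [4] ..#.. => .  t=0,i=4
  [3] ...## => #  t=0,i=12
  [2] ...#. => .  t=0,i=3
  [1] ....# => #  t=0,i=2
  [0] ..... => #  t=1,i=5
  bits 01101111000101001001110000001011 = 1863621643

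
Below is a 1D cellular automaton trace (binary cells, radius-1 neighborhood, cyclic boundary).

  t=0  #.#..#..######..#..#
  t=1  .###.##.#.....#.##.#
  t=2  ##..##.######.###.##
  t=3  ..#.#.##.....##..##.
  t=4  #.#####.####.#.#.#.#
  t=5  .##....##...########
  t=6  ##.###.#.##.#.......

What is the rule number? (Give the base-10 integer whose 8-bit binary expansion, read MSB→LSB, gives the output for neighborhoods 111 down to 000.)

  ### -> .   bit 7 = 0  t=0,i=9
  ##. -> .   bit 6 = 0  t=0,i=0
  #.# -> #   bit 5 = 1  t=0,i=1
  #.. -> #   bit 4 = 1  t=0,i=3
  .## -> #   bit 3 = 1  t=0,i=8
  .#. -> #   bit 2 = 1  t=0,i=2
  ..# -> .   bit 1 = 0  t=0,i=4
  ... -> #   bit 0 = 1  t=1,i=10
  bits 00111101 = 61

61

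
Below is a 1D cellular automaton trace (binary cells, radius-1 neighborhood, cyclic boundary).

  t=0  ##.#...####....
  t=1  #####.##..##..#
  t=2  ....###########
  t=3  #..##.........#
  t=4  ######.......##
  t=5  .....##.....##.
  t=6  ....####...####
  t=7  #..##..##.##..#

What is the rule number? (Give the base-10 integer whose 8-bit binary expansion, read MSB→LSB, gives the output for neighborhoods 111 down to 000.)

  ### -> .   bit 7 = 0  t=0,i=8
  ##. -> #   bit 6 = 1  t=0,i=1
  #.# -> #   bit 5 = 1  t=0,i=2
  #.. -> #   bit 4 = 1  t=0,i=4
  .## -> #   bit 3 = 1  t=0,i=0
  .#. -> #   bit 2 = 1  t=0,i=3
  ..# -> #   bit 1 = 1  t=0,i=6
  ... -> .   bit 0 = 0  t=0,i=5
  bits 01111110 = 126

126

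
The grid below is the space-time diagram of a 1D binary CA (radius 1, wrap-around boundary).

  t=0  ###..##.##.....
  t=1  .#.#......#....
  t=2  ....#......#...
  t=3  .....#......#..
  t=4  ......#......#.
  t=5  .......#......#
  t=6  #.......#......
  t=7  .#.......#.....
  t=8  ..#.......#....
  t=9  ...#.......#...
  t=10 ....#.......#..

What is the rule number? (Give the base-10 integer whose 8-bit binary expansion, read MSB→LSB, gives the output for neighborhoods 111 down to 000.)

  ### -> #   bit 7 = 1  t=0,i=1
  ##. -> .   bit 6 = 0  t=0,i=2
  #.# -> .   bit 5 = 0  t=0,i=7
  #.. -> #   bit 4 = 1  t=0,i=3
  .## -> .   bit 3 = 0  t=0,i=0
  .#. -> .   bit 2 = 0  t=1,i=1
  ..# -> .   bit 1 = 0  t=0,i=4
  ... -> .   bit 0 = 0  t=0,i=11
  bits 10010000 = 144

144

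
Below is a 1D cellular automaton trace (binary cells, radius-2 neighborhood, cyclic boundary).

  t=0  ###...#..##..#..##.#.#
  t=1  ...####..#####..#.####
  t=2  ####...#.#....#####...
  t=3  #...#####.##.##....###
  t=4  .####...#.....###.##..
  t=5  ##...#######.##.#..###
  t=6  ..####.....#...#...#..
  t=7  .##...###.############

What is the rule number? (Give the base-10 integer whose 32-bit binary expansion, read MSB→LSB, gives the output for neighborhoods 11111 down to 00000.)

  [31] ##### => .  t=1,i=11
  [30] ####. => .  t=0,i=1
  [29] ###.# => #  t=3,i=8
  [28] ###.. => .  t=0,i=2
  [27] ##.## => .  t=3,i=9
  [26] ##.#. => #  t=0,i=18
  [25] ##..# => #  t=0,i=11
  [24] ##... => #  t=0,i=3
  [23] #.### => #  t=0,i=21
  [22] #.##. => .  t=3,i=10
  [21] #.#.# => #  t=0,i=19
  [20] #.#.. => .  t=2,i=9
  [19] #..## => .  t=0,i=8
  [18] #..#. => #  t=0,i=12
  [17] #...# => #  t=0,i=4
  [16] #.... => #  t=2,i=11
  [15] .#### => .  t=0,i=0
  [14] .###. => .  t=4,i=15
  [13] .##.# => .  t=0,i=17
  [12] .##.. => #  t=0,i=10
  [11] .#.## => #  t=0,i=20
  [10] .#.#. => #  t=2,i=8
  [9] .#..# => .  t=0,i=7
  [8] .#... => #  t=2,i=10
  [7] ..### => #  t=1,i=3
  [6] ..##. => #  t=0,i=9
  [5] ..#.# => #  t=1,i=16
  [4] ..#.. => #  t=0,i=6
  [3] ...## => #  t=1,i=2
  [2] ...#. => #  t=0,i=5
  [1] ....# => .  t=2,i=12
  [0] ..... => #  t=4,i=11
  bits 00100111101001110001110111111101 = 665263613

665263613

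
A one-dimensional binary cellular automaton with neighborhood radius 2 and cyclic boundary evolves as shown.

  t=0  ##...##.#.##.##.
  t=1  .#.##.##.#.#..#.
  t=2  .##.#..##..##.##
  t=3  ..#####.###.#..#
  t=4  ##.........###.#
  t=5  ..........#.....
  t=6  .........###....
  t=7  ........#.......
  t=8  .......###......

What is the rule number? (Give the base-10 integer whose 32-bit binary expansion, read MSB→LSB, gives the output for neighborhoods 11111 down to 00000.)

  [31] ##### => .  t=3,i=4
  [30] ####. => .  t=3,i=5
  [29] ###.# => .  t=3,i=6
  [28] ###.. => .  t=4,i=1
  [27] ##.## => .  t=0,i=12
  [26] ##.#. => #  t=0,i=7
  [25] ##..# => #  t=2,i=9
  [24] ##... => .  t=0,i=2
  [23] #.### => .  t=3,i=8
  [22] #.##. => .  t=0,i=0
  [21] #.#.# => .  t=0,i=8
  [20] #.#.. => #  t=1,i=11
  [19] #..## => #  t=2,i=6
  [18] #..#. => .  t=1,i=0
  [17] #...# => #  t=0,i=3
  [16] #.... => .  t=4,i=3
  [15] .#### => .  t=3,i=3
  [14] .###. => .  t=3,i=9
  [13] .##.# => #  t=0,i=6
  [12] .##.. => #  t=0,i=1
  [11] .#.## => #  t=0,i=9
  [10] .#.#. => .  t=1,i=10
  [9] .#..# => #  t=1,i=12
  [8] .#... => #  t=5,i=11
  [7] ..### => .  t=3,i=2
  [6] ..##. => .  t=0,i=5
  [5] ..#.# => #  t=1,i=1
  [4] ..#.. => #  t=1,i=14
  [3] ...## => #  t=0,i=4
  [2] ...#. => #  t=5,i=9
  [1] ....# => .  t=4,i=9
  [0] ..... => .  t=4,i=4
  bits 00000110000110100011101100111100 = 102382396

102382396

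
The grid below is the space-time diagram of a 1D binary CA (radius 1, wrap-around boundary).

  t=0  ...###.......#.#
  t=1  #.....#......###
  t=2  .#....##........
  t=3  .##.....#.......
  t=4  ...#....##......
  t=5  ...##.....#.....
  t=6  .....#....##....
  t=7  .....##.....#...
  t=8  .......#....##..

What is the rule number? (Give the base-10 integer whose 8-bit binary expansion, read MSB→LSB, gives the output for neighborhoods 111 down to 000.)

52

  nb ###: next=.  (t=0,i=4, bit7=0)
  nb ##.: next=.  (t=0,i=5, bit6=0)
  nb #.#: next=#  (t=0,i=14, bit5=1)
  nb #..: next=#  (t=0,i=0, bit4=1)
  nb .##: next=.  (t=0,i=3, bit3=0)
  nb .#.: next=#  (t=0,i=13, bit2=1)
  nb ..#: next=.  (t=0,i=2, bit1=0)
  nb ...: next=.  (t=0,i=1, bit0=0)
  bits 00110100 = 52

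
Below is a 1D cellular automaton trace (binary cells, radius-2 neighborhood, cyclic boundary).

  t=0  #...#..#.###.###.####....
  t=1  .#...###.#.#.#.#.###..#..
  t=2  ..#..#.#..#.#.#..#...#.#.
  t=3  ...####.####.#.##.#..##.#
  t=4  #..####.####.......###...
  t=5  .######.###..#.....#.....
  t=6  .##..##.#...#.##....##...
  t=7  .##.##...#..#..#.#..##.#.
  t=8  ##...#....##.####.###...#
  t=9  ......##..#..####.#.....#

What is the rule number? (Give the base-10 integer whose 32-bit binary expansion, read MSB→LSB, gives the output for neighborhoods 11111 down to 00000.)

1619892192

  #####|.  b31=0 t=5,i=3
  ####.|#  b30=1 t=0,i=19
  ###.#|#  b29=1 t=0,i=11
  ###..|.  b28=0 t=0,i=20
  ##.##|.  b27=0 t=0,i=12
  ##.#.|.  b26=0 t=1,i=8
  ##..#|.  b25=0 t=1,i=20
  ##...|.  b24=0 t=0,i=21
  #.###|#  b23=1 t=0,i=9
  #.##.|.  b22=0 t=3,i=15
  #.#.#|.  b21=0 t=1,i=9
  #.#..|.  b20=0 t=2,i=7
  #..##|#  b19=1 t=3,i=20
  #..#.|#  b18=1 t=0,i=6
  #...#|.  b17=0 t=0,i=2
  #....|#  b16=1 t=0,i=22
  .####|#  b15=1 t=0,i=18
  .###.|.  b14=0 t=0,i=10
  .##.#|.  b13=0 t=3,i=16
  .##..|#  b12=1 t=6,i=2
  .#.##|.  b11=0 t=0,i=8
  .#.#.|#  b10=1 t=1,i=10
  .#..#|#  b9=1 t=0,i=5
  .#...|#  b8=1 t=0,i=1
  ..###|#  b7=1 t=1,i=5
  ..##.|#  b6=1 t=3,i=21
  ..#.#|#  b5=1 t=0,i=7
  ..#..|.  b4=0 t=0,i=0
  ...##|.  b3=0 t=1,i=4
  ...#.|.  b2=0 t=0,i=3
  ....#|.  b1=0 t=0,i=23
  .....|.  b0=0 t=4,i=14
  bits 01100000100011011001011111100000 = 1619892192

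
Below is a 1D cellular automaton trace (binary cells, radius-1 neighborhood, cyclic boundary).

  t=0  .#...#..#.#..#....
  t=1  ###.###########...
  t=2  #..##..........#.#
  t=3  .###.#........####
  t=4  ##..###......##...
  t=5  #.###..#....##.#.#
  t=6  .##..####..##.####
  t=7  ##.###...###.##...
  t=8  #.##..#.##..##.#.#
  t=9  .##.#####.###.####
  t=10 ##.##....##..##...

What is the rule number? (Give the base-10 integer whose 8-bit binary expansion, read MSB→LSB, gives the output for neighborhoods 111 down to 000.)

  [7] ### => .  t=1,i=1
  [6] ##. => .  t=1,i=2
  [5] #.# => #  t=0,i=9
  [4] #.. => #  t=0,i=2
  [3] .## => #  t=1,i=0
  [2] .#. => #  t=0,i=1
  [1] ..# => #  t=0,i=0
  [0] ... => .  t=0,i=3
  bits 00111110 = 62

62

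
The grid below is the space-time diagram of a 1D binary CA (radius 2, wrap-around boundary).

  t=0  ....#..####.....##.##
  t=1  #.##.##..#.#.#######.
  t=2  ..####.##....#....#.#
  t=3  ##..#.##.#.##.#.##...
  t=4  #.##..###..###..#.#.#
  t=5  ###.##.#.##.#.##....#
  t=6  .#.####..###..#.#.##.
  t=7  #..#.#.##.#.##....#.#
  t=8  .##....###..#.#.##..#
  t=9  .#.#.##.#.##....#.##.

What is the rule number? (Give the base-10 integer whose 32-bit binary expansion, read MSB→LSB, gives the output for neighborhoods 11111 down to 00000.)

1338794831

  #####|.  b31=0 t=1,i=15
  ####.|#  b30=1 t=0,i=9
  ###.#|.  b29=0 t=1,i=19
  ###..|.  b28=0 t=0,i=10
  ##.##|#  b27=1 t=0,i=18
  ##.#.|#  b26=1 t=1,i=20
  ##..#|#  b25=1 t=1,i=7
  ##...|#  b24=1 t=0,i=0
  #.###|#  b23=1 t=1,i=13
  #.##.|#  b22=1 t=0,i=19
  #.#.#|.  b21=0 t=1,i=0
  #.#..|.  b20=0 t=2,i=20
  #..##|#  b19=1 t=0,i=6
  #..#.|#  b18=1 t=1,i=8
  #...#|.  b17=0 t=3,i=19
  #....|.  b16=0 t=0,i=1
  .####|.  b15=0 t=0,i=8
  .###.|#  b14=1 t=4,i=7
  .##.#|#  b13=1 t=0,i=17
  .##..|.  b12=0 t=0,i=20
  .#.##|.  b11=0 t=1,i=1
  .#.#.|.  b10=0 t=1,i=10
  .#..#|#  b9=1 t=0,i=5
  .#...|#  b8=1 t=2,i=14
  ..###|.  b7=0 t=0,i=7
  ..##.|#  b6=1 t=0,i=16
  ..#.#|.  b5=0 t=1,i=9
  ..#..|.  b4=0 t=0,i=4
  ...##|#  b3=1 t=0,i=15
  ...#.|#  b2=1 t=0,i=3
  ....#|#  b1=1 t=0,i=2
  .....|#  b0=1 t=0,i=13
  bits 01001111110011000110001101001111 = 1338794831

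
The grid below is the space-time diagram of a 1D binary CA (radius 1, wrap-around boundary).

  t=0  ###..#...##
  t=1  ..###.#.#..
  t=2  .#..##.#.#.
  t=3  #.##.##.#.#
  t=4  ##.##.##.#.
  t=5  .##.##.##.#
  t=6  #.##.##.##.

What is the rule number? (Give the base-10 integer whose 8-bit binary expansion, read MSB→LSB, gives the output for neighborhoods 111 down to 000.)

  nb ###: next=.  (t=0,i=0, bit7=0)
  nb ##.: next=#  (t=0,i=2, bit6=1)
  nb #.#: next=#  (t=1,i=5, bit5=1)
  nb #..: next=#  (t=0,i=3, bit4=1)
  nb .##: next=.  (t=0,i=9, bit3=0)
  nb .#.: next=.  (t=0,i=5, bit2=0)
  nb ..#: next=#  (t=0,i=4, bit1=1)
  nb ...: next=.  (t=0,i=7, bit0=0)
  bits 01110010 = 114

114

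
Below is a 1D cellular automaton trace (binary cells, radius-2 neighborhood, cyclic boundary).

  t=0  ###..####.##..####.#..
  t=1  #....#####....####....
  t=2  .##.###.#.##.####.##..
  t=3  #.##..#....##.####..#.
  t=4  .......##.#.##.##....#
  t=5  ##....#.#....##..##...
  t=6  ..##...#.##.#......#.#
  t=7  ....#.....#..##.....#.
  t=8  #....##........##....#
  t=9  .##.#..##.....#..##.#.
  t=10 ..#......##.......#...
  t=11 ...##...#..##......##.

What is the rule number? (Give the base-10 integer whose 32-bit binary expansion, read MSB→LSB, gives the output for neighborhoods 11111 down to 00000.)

1761715592

  #####|.  b31=0 t=1,i=7
  ####.|#  b30=1 t=0,i=7
  ###.#|#  b29=1 t=0,i=8
  ###..|.  b28=0 t=0,i=2
  ##.##|#  b27=1 t=0,i=9
  ##.#.|.  b26=0 t=0,i=18
  ##..#|.  b25=0 t=0,i=3
  ##...|#  b24=1 t=1,i=10
  #.###|.  b23=0 t=2,i=4
  #.##.|.  b22=0 t=0,i=10
  #.#.#|.  b21=0 t=2,i=8
  #.#..|.  b20=0 t=0,i=19
  #..##|.  b19=0 t=0,i=4
  #..#.|.  b18=0 t=3,i=5
  #...#|.  b17=0 t=2,i=21
  #....|#  b16=1 t=1,i=2
  .####|#  b15=1 t=0,i=6
  .###.|.  b14=0 t=0,i=1
  .##.#|#  b13=1 t=2,i=2
  .##..|.  b12=0 t=0,i=11
  .#.##|.  b11=0 t=2,i=9
  .#.#.|#  b10=1 t=3,i=21
  .#..#|.  b9=0 t=0,i=20
  .#...|#  b8=1 t=1,i=1
  ..###|#  b7=1 t=0,i=0
  ..##.|.  b6=0 t=2,i=1
  ..#.#|.  b5=0 t=3,i=20
  ..#..|.  b4=0 t=1,i=0
  ...##|#  b3=1 t=1,i=4
  ...#.|.  b2=0 t=1,i=21
  ....#|.  b1=0 t=1,i=3
  .....|.  b0=0 t=4,i=2
  bits 01101001000000011010010110001000 = 1761715592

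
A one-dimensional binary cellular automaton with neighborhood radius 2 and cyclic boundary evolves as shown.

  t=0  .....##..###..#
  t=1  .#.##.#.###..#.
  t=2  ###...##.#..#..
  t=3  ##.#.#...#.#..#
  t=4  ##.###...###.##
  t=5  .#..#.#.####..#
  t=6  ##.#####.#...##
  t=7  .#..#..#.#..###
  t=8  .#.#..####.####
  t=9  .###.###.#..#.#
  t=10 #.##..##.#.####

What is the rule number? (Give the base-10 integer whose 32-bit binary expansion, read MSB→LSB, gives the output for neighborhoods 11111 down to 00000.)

  [31] ##### => .  t=6,i=5
  [30] ####. => .  t=4,i=0
  [29] ###.# => #  t=3,i=1
  [28] ###.. => .  t=0,i=11
  [27] ##.## => .  t=4,i=2
  [26] ##.#. => .  t=1,i=5
  [25] ##..# => .  t=0,i=7
  [24] ##... => #  t=2,i=3
  [23] #.### => .  t=1,i=8
  [22] #.##. => .  t=1,i=3
  [21] #.#.# => #  t=1,i=6
  [20] #.#.. => #  t=2,i=9
  [19] #..## => #  t=0,i=8
  [18] #..#. => #  t=0,i=13
  [17] #...# => .  t=2,i=4
  [16] #.... => #  t=0,i=1
  [15] .#### => #  t=4,i=14
  [14] .###. => #  t=0,i=10
  [13] .##.# => .  t=1,i=4
  [12] .##.. => #  t=0,i=6
  [11] .#.## => #  t=1,i=2
  [10] .#.#. => #  t=3,i=4
  [9] .#..# => .  t=1,i=14
  [8] .#... => .  t=0,i=0
  [7] ..### => #  t=0,i=9
  [6] ..##. => .  t=0,i=5
  [5] ..#.# => #  t=1,i=1
  [4] ..#.. => .  t=0,i=14
  [3] ...## => #  t=0,i=4
  [2] ...#. => .  t=3,i=8
  [1] ....# => #  t=0,i=3
  [0] ..... => .  t=0,i=2
  bits 00100001001111011101110010101010 = 557702314

557702314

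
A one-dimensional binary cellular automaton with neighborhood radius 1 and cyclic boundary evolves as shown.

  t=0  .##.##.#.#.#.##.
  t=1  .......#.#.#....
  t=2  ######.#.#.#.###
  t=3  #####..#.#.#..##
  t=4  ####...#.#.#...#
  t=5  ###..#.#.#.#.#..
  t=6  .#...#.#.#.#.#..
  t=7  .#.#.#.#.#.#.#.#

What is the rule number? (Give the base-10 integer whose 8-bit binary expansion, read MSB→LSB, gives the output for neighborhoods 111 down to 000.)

133

  nb ###: next=#  (t=2,i=0, bit7=1)
  nb ##.: next=.  (t=0,i=2, bit6=0)
  nb #.#: next=.  (t=0,i=3, bit5=0)
  nb #..: next=.  (t=0,i=15, bit4=0)
  nb .##: next=.  (t=0,i=1, bit3=0)
  nb .#.: next=#  (t=0,i=7, bit2=1)
  nb ..#: next=.  (t=0,i=0, bit1=0)
  nb ...: next=#  (t=1,i=0, bit0=1)
  bits 10000101 = 133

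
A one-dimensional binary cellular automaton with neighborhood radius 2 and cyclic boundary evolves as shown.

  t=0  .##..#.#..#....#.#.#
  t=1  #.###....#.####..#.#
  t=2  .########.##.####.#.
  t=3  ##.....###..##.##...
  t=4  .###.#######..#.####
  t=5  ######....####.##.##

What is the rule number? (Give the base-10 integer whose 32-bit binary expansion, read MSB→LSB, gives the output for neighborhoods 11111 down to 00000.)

2075089294

  ##### -> .   bit 31 = 0  t=2,i=3
  ####. -> #   bit 30 = 1  t=1,i=13
  ###.# -> #   bit 29 = 1  t=2,i=8
  ###.. -> #   bit 28 = 1  t=1,i=4
  ##.## -> #   bit 27 = 1  t=1,i=1
  ##.#. -> .   bit 26 = 0  t=2,i=17
  ##..# -> #   bit 25 = 1  t=0,i=3
  ##... -> #   bit 24 = 1  t=1,i=5
  #.### -> #   bit 23 = 1  t=1,i=2
  #.##. -> .   bit 22 = 0  t=0,i=1
  #.#.# -> #   bit 21 = 1  t=0,i=17
  #.#.. -> .   bit 20 = 0  t=0,i=7
  #..## -> #   bit 19 = 1  t=2,i=0
  #..#. -> #   bit 18 = 1  t=0,i=4
  #...# -> #   bit 17 = 1  t=3,i=18
  #.... -> #   bit 16 = 1  t=0,i=12
  .#### -> .   bit 15 = 0  t=1,i=12
  .###. -> #   bit 14 = 1  t=1,i=3
  .##.# -> .   bit 13 = 0  t=1,i=0
  .##.. -> #   bit 12 = 1  t=0,i=2
  .#.## -> #   bit 11 = 1  t=0,i=0
  .#.#. -> .   bit 10 = 0  t=0,i=6
  .#..# -> .   bit 9 = 0  t=0,i=8
  .#... -> #   bit 8 = 1  t=0,i=11
  ..### -> #   bit 7 = 1  t=2,i=1
  ..##. -> .   bit 6 = 0  t=3,i=0
  ..#.# -> .   bit 5 = 0  t=0,i=5
  ..#.. -> .   bit 4 = 0  t=0,i=10
  ...## -> #   bit 3 = 1  t=3,i=6
  ...#. -> #   bit 2 = 1  t=0,i=14
  ....# -> #   bit 1 = 1  t=0,i=13
  ..... -> .   bit 0 = 0  t=3,i=4
  bits 01111011101011110101100110001110 = 2075089294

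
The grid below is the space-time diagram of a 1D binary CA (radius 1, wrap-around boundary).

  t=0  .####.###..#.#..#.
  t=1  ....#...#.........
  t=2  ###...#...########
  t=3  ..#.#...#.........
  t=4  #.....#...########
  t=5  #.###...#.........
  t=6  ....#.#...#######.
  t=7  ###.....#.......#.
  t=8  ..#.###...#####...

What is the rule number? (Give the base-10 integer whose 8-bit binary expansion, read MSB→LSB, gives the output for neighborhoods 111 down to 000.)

65

  ###|.  b7=0 t=0,i=2
  ##.|#  b6=1 t=0,i=4
  #.#|.  b5=0 t=0,i=5
  #..|.  b4=0 t=0,i=9
  .##|.  b3=0 t=0,i=1
  .#.|.  b2=0 t=0,i=11
  ..#|.  b1=0 t=0,i=0
  ...|#  b0=1 t=1,i=0
  bits 01000001 = 65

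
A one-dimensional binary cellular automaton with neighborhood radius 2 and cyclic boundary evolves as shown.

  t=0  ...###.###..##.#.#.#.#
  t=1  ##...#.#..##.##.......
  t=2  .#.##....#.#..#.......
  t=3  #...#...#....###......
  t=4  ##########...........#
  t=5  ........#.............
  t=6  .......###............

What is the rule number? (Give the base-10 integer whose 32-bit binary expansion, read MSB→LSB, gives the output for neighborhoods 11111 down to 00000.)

1720594708

  [31] ##### => .  t=4,i=1
  [30] ####. => #  t=4,i=8
  [29] ###.# => #  t=0,i=5
  [28] ###.. => .  t=0,i=9
  [27] ##.## => .  t=0,i=6
  [26] ##.#. => #  t=0,i=14
  [25] ##..# => #  t=0,i=10
  [24] ##... => .  t=1,i=2
  [23] #.### => #  t=0,i=7
  [22] #.##. => .  t=1,i=13
  [21] #.#.# => .  t=0,i=15
  [20] #.#.. => .  t=0,i=21
  [19] #..## => #  t=0,i=11
  [18] #..#. => #  t=2,i=13
  [17] #...# => #  t=0,i=1
  [16] #.... => .  t=1,i=16
  [15] .#### => .  t=4,i=0
  [14] .###. => .  t=0,i=4
  [13] .##.# => #  t=0,i=13
  [12] .##.. => #  t=1,i=1
  [11] .#.## => .  t=2,i=2
  [10] .#.#. => .  t=0,i=16
  [9] .#..# => .  t=1,i=8
  [8] .#... => #  t=0,i=0
  [7] ..### => .  t=0,i=3
  [6] ..##. => .  t=0,i=12
  [5] ..#.# => .  t=1,i=5
  [4] ..#.. => #  t=2,i=14
  [3] ...## => .  t=0,i=2
  [2] ...#. => #  t=1,i=4
  [1] ....# => .  t=1,i=20
  [0] ..... => .  t=1,i=17
  bits 01100110100011100011000100010100 = 1720594708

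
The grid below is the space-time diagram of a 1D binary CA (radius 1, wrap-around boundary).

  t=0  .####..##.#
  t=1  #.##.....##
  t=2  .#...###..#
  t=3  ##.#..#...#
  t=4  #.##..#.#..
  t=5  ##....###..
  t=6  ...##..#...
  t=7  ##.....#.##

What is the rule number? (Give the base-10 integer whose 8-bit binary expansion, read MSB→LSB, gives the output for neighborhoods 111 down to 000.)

  ###|#  b7=1 t=0,i=2
  ##.|.  b6=0 t=0,i=4
  #.#|#  b5=1 t=0,i=0
  #..|.  b4=0 t=0,i=5
  .##|.  b3=0 t=0,i=1
  .#.|#  b2=1 t=0,i=10
  ..#|.  b1=0 t=0,i=6
  ...|#  b0=1 t=1,i=5
  bits 10100101 = 165

165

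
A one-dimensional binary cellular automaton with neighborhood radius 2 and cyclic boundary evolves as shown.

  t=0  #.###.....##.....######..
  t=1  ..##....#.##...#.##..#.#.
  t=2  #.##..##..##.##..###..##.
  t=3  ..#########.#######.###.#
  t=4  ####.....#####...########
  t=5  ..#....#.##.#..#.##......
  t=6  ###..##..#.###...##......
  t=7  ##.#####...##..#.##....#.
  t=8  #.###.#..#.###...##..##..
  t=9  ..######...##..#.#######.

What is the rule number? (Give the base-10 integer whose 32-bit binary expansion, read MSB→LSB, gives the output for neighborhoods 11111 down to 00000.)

  ##### -> .   bit 31 = 0  t=0,i=19
  ####. -> #   bit 30 = 1  t=0,i=21
  ###.# -> #   bit 29 = 1  t=3,i=10
  ###.. -> .   bit 28 = 0  t=0,i=4
  ##.## -> #   bit 27 = 1  t=2,i=12
  ##.#. -> #   bit 26 = 1  t=2,i=24
  ##..# -> #   bit 25 = 1  t=0,i=23
  ##... -> .   bit 24 = 0  t=0,i=5
  #.### -> #   bit 23 = 1  t=0,i=2
  #.##. -> #   bit 22 = 1  t=1,i=10
  #.#.# -> .   bit 21 = 0  t=2,i=0
  #.#.. -> #   bit 20 = 1  t=1,i=23
  #..## -> #   bit 19 = 1  t=2,i=5
  #..#. -> .   bit 18 = 0  t=0,i=24
  #...# -> #   bit 17 = 1  t=1,i=0
  #.... -> .   bit 16 = 0  t=0,i=6
  .#### -> #   bit 15 = 1  t=0,i=18
  .###. -> #   bit 14 = 1  t=0,i=3
  .##.# -> .   bit 13 = 0  t=2,i=11
  .##.. -> #   bit 12 = 1  t=0,i=11
  .#.## -> .   bit 11 = 0  t=0,i=1
  .#.#. -> #   bit 10 = 1  t=1,i=22
  .#..# -> #   bit 9 = 1  t=3,i=0
  .#... -> .   bit 8 = 0  t=1,i=24
  ..### -> #   bit 7 = 1  t=0,i=17
  ..##. -> #   bit 6 = 1  t=0,i=10
  ..#.# -> .   bit 5 = 0  t=0,i=0
  ..#.. -> #   bit 4 = 1  t=5,i=2
  ...## -> .   bit 3 = 0  t=0,i=9
  ...#. -> #   bit 2 = 1  t=1,i=7
  ....# -> #   bit 1 = 1  t=0,i=8
  ..... -> .   bit 0 = 0  t=0,i=7
  bits 01101110110110101101011011010110 = 1859835606

1859835606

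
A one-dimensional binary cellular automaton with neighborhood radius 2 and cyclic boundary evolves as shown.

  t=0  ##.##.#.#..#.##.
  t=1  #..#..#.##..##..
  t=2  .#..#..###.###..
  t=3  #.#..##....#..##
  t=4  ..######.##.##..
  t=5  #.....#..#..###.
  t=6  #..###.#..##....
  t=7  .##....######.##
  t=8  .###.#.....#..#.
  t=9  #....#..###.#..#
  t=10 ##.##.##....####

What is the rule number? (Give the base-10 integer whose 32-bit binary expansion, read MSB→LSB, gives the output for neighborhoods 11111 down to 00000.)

1106909767

  [31] ##### => .  t=4,i=4
  [30] ####. => #  t=4,i=6
  [29] ###.# => .  t=2,i=9
  [28] ###.. => .  t=2,i=13
  [27] ##.## => .  t=0,i=2
  [26] ##.#. => .  t=0,i=5
  [25] ##..# => .  t=1,i=10
  [24] ##... => #  t=2,i=14
  [23] #.### => #  t=2,i=11
  [22] #.##. => #  t=0,i=0
  [21] #.#.# => #  t=0,i=6
  [20] #.#.. => #  t=0,i=8
  [19] #..## => #  t=1,i=11
  [18] #..#. => .  t=0,i=10
  [17] #...# => #  t=2,i=15
  [16] #.... => .  t=3,i=8
  [15] .#### => .  t=4,i=3
  [14] .###. => .  t=2,i=8
  [13] .##.# => .  t=0,i=1
  [12] .##.. => #  t=1,i=9
  [11] .#.## => #  t=0,i=12
  [10] .#.#. => .  t=0,i=7
  [9] .#..# => #  t=0,i=9
  [8] .#... => .  t=5,i=1
  [7] ..### => .  t=2,i=7
  [6] ..##. => #  t=1,i=12
  [5] ..#.# => .  t=0,i=11
  [4] ..#.. => .  t=1,i=0
  [3] ...## => .  t=4,i=1
  [2] ...#. => #  t=2,i=0
  [1] ....# => #  t=3,i=9
  [0] ..... => #  t=5,i=3
  bits 01000001111110100001101001000111 = 1106909767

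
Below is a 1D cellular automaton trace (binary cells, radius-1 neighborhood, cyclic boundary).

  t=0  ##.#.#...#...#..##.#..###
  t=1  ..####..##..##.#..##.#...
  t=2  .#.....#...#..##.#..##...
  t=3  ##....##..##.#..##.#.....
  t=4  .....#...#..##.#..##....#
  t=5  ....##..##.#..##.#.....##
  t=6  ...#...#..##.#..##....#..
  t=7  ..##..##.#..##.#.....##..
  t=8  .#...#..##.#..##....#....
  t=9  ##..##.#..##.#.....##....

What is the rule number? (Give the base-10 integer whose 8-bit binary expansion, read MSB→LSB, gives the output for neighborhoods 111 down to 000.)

38

  nb ###: next=.  (t=0,i=0, bit7=0)
  nb ##.: next=.  (t=0,i=1, bit6=0)
  nb #.#: next=#  (t=0,i=2, bit5=1)
  nb #..: next=.  (t=0,i=6, bit4=0)
  nb .##: next=.  (t=0,i=16, bit3=0)
  nb .#.: next=#  (t=0,i=3, bit2=1)
  nb ..#: next=#  (t=0,i=8, bit1=1)
  nb ...: next=.  (t=0,i=7, bit0=0)
  bits 00100110 = 38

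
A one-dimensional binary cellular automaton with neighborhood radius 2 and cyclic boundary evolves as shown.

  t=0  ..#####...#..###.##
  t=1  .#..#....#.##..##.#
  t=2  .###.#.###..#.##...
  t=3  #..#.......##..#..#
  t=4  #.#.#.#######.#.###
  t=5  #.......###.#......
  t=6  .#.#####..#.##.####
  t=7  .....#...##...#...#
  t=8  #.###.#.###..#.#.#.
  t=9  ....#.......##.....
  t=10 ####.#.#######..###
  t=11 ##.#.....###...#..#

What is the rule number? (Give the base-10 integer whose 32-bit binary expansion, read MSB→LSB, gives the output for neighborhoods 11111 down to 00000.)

2820412271

  ##### -> #   bit 31 = 1  t=0,i=4
  ####. -> .   bit 30 = 0  t=0,i=5
  ###.# -> #   bit 29 = 1  t=0,i=15
  ###.. -> .   bit 28 = 0  t=0,i=6
  ##.## -> #   bit 27 = 1  t=0,i=16
  ##.#. -> .   bit 26 = 0  t=1,i=17
  ##..# -> .   bit 25 = 0  t=0,i=0
  ##... -> .   bit 24 = 0  t=0,i=7
  #.### -> .   bit 23 = 0  t=2,i=7
  #.##. -> .   bit 22 = 0  t=0,i=17
  #.#.# -> .   bit 21 = 0  t=1,i=18
  #.#.. -> #   bit 20 = 1  t=1,i=1
  #..## -> #   bit 19 = 1  t=0,i=1
  #..#. -> #   bit 18 = 1  t=1,i=3
  #...# -> .   bit 17 = 0  t=0,i=8
  #.... -> .   bit 16 = 0  t=1,i=6
  .#### -> .   bit 15 = 0  t=0,i=3
  .###. -> .   bit 14 = 0  t=0,i=14
  .##.# -> .   bit 13 = 0  t=1,i=16
  .##.. -> #   bit 12 = 1  t=0,i=18
  .#.## -> .   bit 11 = 0  t=1,i=10
  .#.#. -> .   bit 10 = 0  t=1,i=0
  .#..# -> #   bit 9 = 1  t=0,i=11
  .#... -> #   bit 8 = 1  t=1,i=5
  ..### -> .   bit 7 = 0  t=0,i=2
  ..##. -> #   bit 6 = 1  t=1,i=15
  ..#.# -> #   bit 5 = 1  t=1,i=9
  ..#.. -> .   bit 4 = 0  t=0,i=10
  ...## -> #   bit 3 = 1  t=2,i=0
  ...#. -> #   bit 2 = 1  t=0,i=9
  ....# -> #   bit 1 = 1  t=1,i=7
  ..... -> #   bit 0 = 1  t=3,i=6
  bits 10101000000111000001001101101111 = 2820412271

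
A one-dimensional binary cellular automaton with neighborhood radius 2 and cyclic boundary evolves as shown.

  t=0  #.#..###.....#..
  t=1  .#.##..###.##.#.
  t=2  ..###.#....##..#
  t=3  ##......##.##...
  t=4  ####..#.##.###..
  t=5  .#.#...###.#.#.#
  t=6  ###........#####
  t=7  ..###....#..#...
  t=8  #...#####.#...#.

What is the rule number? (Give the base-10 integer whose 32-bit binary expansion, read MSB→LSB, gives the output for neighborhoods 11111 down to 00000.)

300531270

  #####|.  b31=0 t=6,i=0
  ####.|.  b30=0 t=4,i=2
  ###.#|.  b29=0 t=1,i=9
  ###..|#  b28=1 t=0,i=7
  ##.##|.  b27=0 t=1,i=10
  ##.#.|.  b26=0 t=1,i=13
  ##..#|.  b25=0 t=1,i=5
  ##...|#  b24=1 t=0,i=8
  #.###|#  b23=1 t=4,i=11
  #.##.|#  b22=1 t=1,i=3
  #.#.#|#  b21=1 t=5,i=1
  #.#..|.  b20=0 t=0,i=2
  #..##|#  b19=1 t=0,i=4
  #..#.|.  b18=0 t=0,i=15
  #...#|.  b17=0 t=3,i=14
  #....|#  b16=1 t=0,i=9
  .####|#  b15=1 t=4,i=1
  .###.|.  b14=0 t=0,i=6
  .##.#|#  b13=1 t=1,i=12
  .##..|#  b12=1 t=1,i=4
  .#.##|#  b11=1 t=1,i=2
  .#.#.|#  b10=1 t=0,i=1
  .#..#|#  b9=1 t=0,i=3
  .#...|.  b8=0 t=2,i=7
  ..###|.  b7=0 t=0,i=5
  ..##.|#  b6=1 t=2,i=11
  ..#.#|.  b5=0 t=0,i=0
  ..#..|.  b4=0 t=0,i=13
  ...##|.  b3=0 t=2,i=10
  ...#.|#  b2=1 t=0,i=12
  ....#|#  b1=1 t=0,i=11
  .....|.  b0=0 t=0,i=10
  bits 00010001111010011011111001000110 = 300531270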